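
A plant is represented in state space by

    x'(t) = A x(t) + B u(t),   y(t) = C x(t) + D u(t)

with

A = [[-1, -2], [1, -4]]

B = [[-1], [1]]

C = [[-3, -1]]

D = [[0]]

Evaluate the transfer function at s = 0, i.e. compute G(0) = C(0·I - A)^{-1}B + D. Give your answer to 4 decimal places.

3.0000

G(0) = C(-A)^{-1}B + D = -C A^{-1} B + D.
det A = 6, so A^{-1} = (1/6)·adj(A) = [[-2/3, 1/3], [-1/6, -1/6]]
A^{-1} B = [1, 0]^T
C A^{-1} B = -3
G(0) = D - C A^{-1} B = 0 - (-3) = 3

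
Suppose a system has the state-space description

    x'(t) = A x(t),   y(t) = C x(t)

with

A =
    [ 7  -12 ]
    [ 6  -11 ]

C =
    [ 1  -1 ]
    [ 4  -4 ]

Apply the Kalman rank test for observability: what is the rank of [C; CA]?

1

CA = [[1, -1], [4, -4]]
Observability matrix O = [C; CA] = [[1, -1], [4, -4], [1, -1], [4, -4]]
Every row of O is a scalar multiple of row 1 = [1, -1] (multipliers 1, 4, 1, 4), so the rows span a one-dimensional space.
O ≠ 0, hence rank(O) = 1.
rank(O) = 1 < n = 2, so the pair (A, C) is not completely observable.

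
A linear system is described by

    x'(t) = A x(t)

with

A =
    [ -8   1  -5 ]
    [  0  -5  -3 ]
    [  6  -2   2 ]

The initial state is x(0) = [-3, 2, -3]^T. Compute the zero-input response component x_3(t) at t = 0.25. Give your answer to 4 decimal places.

-5.8767

det(sI - A) = s^3 - (tr A)s^2 + (M11 + M22 + M33)s - det A, where Mii is the 2×2 principal minor of A obtained by deleting row i and column i.
tr A = (-8) + (-5) + 2 = -11; M11 = (-5)·2 - (-3)·(-2) = -10 - 6 = -16; M22 = (-8)·2 - (-5)·6 = -16 - (-30) = 14; M33 = (-8)·(-5) - 1·0 = 40 - 0 = 40; sum of minors = 38.
det A = (-8)·((-5)·2 - (-3)·(-2)) - 1·(0·2 - (-3)·6) + (-5)·(0·(-2) - (-5)·6) = (-8)·(-16) - 1·18 + (-5)·30 = -40.
So p(s) = det(sI - A) = s^3 + 11s^2 + 38s + 40.
Rational-root test: any integer root divides 40. Testing small divisors, s = -2 works: p(-2) = -8 + 44 + (-76) + 40 = 0, so (s + 2) is a factor.
Dividing, p(s) = (s + 2)(s^2 + 9s + 20).
Factor s^2 + 9s + 20: two numbers with sum -9 and product 20 are -4 and -5, so s^2 + 9s + 20 = (s + 4)(s + 5).
Hence p(s) = (s + 2) (s + 4) (s + 5), with roots -5, -4, -2.
The eigenvalues -5, -4, -2 are distinct and real, so A is diagonalisable and x(t) = e^{At} x(0) = V diag(e^{λ_i t}) V^{-1} x(0), where the columns of V are the eigenvectors.
λ = -5: A - (-5)I = [[-3, 1, -5], [0, 0, -3], [6, -2, 7]]. v must be orthogonal to every row; (row 1) × (row 2) = [-3, -9, 0], so take v_1 = [1, 3, 0]^T.
λ = -4: A - (-4)I = [[-4, 1, -5], [0, -1, -3], [6, -2, 6]]. v must be orthogonal to every row; (row 1) × (row 2) = [-8, -12, 4], so take v_2 = [-2, -3, 1]^T.
λ = -2: A - (-2)I = [[-6, 1, -5], [0, -3, -3], [6, -2, 4]]. v must be orthogonal to every row; (row 1) × (row 2) = [-18, -18, 18], so take v_3 = [1, 1, -1]^T.
V = [v_1 v_2 v_3] = [[1, -2, 1], [3, -3, 1], [0, 1, -1]] has det V = -1, so V^{-1} = adj(V)/det V = [[-2, 1, -1], [-3, 1, -2], [-3, 1, -3]].
Modal coordinates z(0) = V^{-1} x(0): (-2)·(-3) + 1·2 + (-1)·(-3) = 11; (-3)·(-3) + 1·2 + (-2)·(-3) = 17; (-3)·(-3) + 1·2 + (-3)·(-3) = 20; so z(0) = [11, 17, 20]^T.
x_3(t) = Σ_i (v_i)_3 · z_i(0) · e^{λ_i t} (row 3 of V times the modal terms).
x_3(0.25) = 0·11·e^{-5·0.25} + 1·17·e^{-4·0.25} + (-1)·20·e^{-2·0.25} = 0·0.286505 + 17·0.367879 + (-20)·0.606531 = -5.8767.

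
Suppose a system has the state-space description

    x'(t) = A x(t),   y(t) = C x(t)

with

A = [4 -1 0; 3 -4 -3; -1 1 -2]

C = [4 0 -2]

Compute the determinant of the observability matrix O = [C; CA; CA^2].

CA = [[18, -6, 4]]
CA^2 = [[50, 10, 10]]
Observability matrix O = [C; CA; CA^2] = [[4, 0, -2], [18, -6, 4], [50, 10, 10]]
Expanding along the first row, det(O) = 4·((-6)·10 - 4·10) - 0·(18·10 - 4·50) + (-2)·(18·10 - (-6)·50) = 4·(-100) - 0·(-20) + (-2)·480 = -1360
Since det(O) ≠ 0, rank(O) = 3 and the system is completely observable.

-1360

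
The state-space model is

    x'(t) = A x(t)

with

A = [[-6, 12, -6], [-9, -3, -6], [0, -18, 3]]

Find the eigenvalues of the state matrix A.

-6, -3, 3

det(sI - A) = s^3 - (tr A)s^2 + (M11 + M22 + M33)s - det A, where Mii is the 2×2 principal minor of A obtained by deleting row i and column i.
tr A = (-6) + (-3) + 3 = -6; M11 = (-3)·3 - (-6)·(-18) = -9 - 108 = -117; M22 = (-6)·3 - (-6)·0 = -18 - 0 = -18; M33 = (-6)·(-3) - 12·(-9) = 18 - (-108) = 126; sum of minors = -9.
det A = (-6)·((-3)·3 - (-6)·(-18)) - 12·((-9)·3 - (-6)·0) + (-6)·((-9)·(-18) - (-3)·0) = (-6)·(-117) - 12·(-27) + (-6)·162 = 54.
So p(s) = det(sI - A) = s^3 + 6s^2 - 9s - 54.
Rational-root test: any integer root divides -54. Testing small divisors, s = -3 works: p(-3) = -27 + 54 + 27 + (-54) = 0, so (s + 3) is a factor.
Dividing, p(s) = (s + 3)(s^2 + 3s - 18).
Factor s^2 + 3s - 18: two numbers with sum -3 and product -18 are 3 and -6, so s^2 + 3s - 18 = (s - 3)(s + 6).
Hence p(s) = (s - 3) (s + 3) (s + 6), with roots -6, -3, 3.
At least one eigenvalue has non-negative real part, so the system is not asymptotically stable.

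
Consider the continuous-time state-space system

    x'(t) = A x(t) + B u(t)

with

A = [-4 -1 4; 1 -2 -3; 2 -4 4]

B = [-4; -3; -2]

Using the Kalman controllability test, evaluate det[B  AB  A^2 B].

AB = [[11], [8], [-4]]
A^2B = [[-68], [7], [-26]]
Controllability matrix C = [B  AB  A^2B] = [[-4, 11, -68], [-3, 8, 7], [-2, -4, -26]]
Expanding along the first row, det(C) = (-4)·(8·(-26) - 7·(-4)) - 11·((-3)·(-26) - 7·(-2)) + (-68)·((-3)·(-4) - 8·(-2)) = (-4)·(-180) - 11·92 + (-68)·28 = -2196
Since det(C) ≠ 0, rank(C) = 3 and the system is completely controllable.

-2196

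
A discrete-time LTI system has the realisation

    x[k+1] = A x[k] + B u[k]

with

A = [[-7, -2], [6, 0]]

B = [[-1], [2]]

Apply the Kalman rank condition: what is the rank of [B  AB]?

1

AB = [[3], [-6]]
Controllability matrix C = [B  AB] = [[-1, 3], [2, -6]]
Every column of C is a scalar multiple of column 1 = [-1, 2] (multipliers 1, -3), so the columns span a one-dimensional space.
C ≠ 0, hence rank(C) = 1.
rank(C) = 1 < n = 2, so the pair (A, B) is not completely controllable.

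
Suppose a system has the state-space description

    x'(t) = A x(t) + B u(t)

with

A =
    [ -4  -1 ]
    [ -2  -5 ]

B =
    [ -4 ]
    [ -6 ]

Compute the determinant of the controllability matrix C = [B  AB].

AB = [[22], [38]]
Controllability matrix C = [B  AB] = [[-4, 22], [-6, 38]]
det(C) = (-4)·38 - 22·(-6) = -152 - (-132) = -20
Since det(C) ≠ 0, rank(C) = 2 and the system is completely controllable.

-20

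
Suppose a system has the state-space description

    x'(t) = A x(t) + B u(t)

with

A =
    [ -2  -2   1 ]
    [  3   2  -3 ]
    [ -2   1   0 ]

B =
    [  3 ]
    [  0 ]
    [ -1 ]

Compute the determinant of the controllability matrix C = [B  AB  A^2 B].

AB = [[-7], [12], [-6]]
A^2B = [[-16], [21], [26]]
Controllability matrix C = [B  AB  A^2B] = [[3, -7, -16], [0, 12, 21], [-1, -6, 26]]
Expanding along the first row, det(C) = 3·(12·26 - 21·(-6)) - (-7)·(0·26 - 21·(-1)) + (-16)·(0·(-6) - 12·(-1)) = 3·438 - (-7)·21 + (-16)·12 = 1269
Since det(C) ≠ 0, rank(C) = 3 and the system is completely controllable.

1269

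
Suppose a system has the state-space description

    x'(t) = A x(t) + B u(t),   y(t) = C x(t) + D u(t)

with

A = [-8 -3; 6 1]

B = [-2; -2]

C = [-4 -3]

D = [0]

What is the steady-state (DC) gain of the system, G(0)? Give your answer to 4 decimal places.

G(0) = C(-A)^{-1}B + D = -C A^{-1} B + D.
det A = 10, so A^{-1} = (1/10)·adj(A) = [[1/10, 3/10], [-3/5, -4/5]]
A^{-1} B = [-4/5, 14/5]^T
C A^{-1} B = -26/5
G(0) = D - C A^{-1} B = 0 - (-26/5) = 26/5 ≈ 5.2000

5.2000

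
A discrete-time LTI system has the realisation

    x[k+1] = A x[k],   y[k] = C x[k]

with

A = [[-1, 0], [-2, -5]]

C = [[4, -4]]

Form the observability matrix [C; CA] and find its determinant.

CA = [[4, 20]]
Observability matrix O = [C; CA] = [[4, -4], [4, 20]]
det(O) = 4·20 - (-4)·4 = 80 - (-16) = 96
Since det(O) ≠ 0, rank(O) = 2 and the system is completely observable.

96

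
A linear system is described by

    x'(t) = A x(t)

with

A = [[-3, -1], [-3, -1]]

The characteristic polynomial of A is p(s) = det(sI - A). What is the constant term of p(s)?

0

For a 2×2 matrix, det(sI - A) = s^2 - (tr A)s + det A.
tr A = -4, det A = 0.
So p(s) = s^2 + 4s.
The constant term is 0.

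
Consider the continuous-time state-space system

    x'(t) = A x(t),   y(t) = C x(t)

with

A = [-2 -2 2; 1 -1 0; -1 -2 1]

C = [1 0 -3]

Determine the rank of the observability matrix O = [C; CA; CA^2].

3

CA = [[1, 4, -1]]
CA^2 = [[3, -4, 1]]
Observability matrix O = [C; CA; CA^2] = [[1, 0, -3], [1, 4, -1], [3, -4, 1]]
det(O) = 1·(4·1 - (-1)·(-4)) - 0·(1·1 - (-1)·3) + (-3)·(1·(-4) - 4·3) = 1·0 - 0·4 + (-3)·(-16) = 48 ≠ 0, so rank(O) = 3.
rank(O) = 3 = n, so the pair (A, C) is completely observable.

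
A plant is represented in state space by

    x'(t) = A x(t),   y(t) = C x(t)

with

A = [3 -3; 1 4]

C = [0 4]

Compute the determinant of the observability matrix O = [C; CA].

CA = [[4, 16]]
Observability matrix O = [C; CA] = [[0, 4], [4, 16]]
det(O) = 0·16 - 4·4 = 0 - 16 = -16
Since det(O) ≠ 0, rank(O) = 2 and the system is completely observable.

-16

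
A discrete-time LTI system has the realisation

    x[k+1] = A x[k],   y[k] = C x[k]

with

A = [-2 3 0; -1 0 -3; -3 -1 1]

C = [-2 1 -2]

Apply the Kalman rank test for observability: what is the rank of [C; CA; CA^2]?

3

CA = [[9, -4, -5]]
CA^2 = [[1, 32, 7]]
Observability matrix O = [C; CA; CA^2] = [[-2, 1, -2], [9, -4, -5], [1, 32, 7]]
det(O) = (-2)·((-4)·7 - (-5)·32) - 1·(9·7 - (-5)·1) + (-2)·(9·32 - (-4)·1) = (-2)·132 - 1·68 + (-2)·292 = -916 ≠ 0, so rank(O) = 3.
rank(O) = 3 = n, so the pair (A, C) is completely observable.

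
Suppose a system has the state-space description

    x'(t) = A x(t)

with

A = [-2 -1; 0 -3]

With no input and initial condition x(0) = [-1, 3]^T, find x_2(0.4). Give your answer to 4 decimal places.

det(sI - A) = s^2 - (tr A)s + det A, with tr A = (-2) + (-3) = -5 and det A = (-2)·(-3) - (-1)·0 = 6 - 0 = 6.
So p(s) = det(sI - A) = s^2 + 5s + 6.
Factor s^2 + 5s + 6: two numbers with sum -5 and product 6 are -2 and -3, so s^2 + 5s + 6 = (s + 2)(s + 3).
Hence p(s) = (s + 2) (s + 3), with roots -3, -2.
The eigenvalues -3, -2 are distinct and real, so A is diagonalisable and x(t) = e^{At} x(0) = V diag(e^{λ_i t}) V^{-1} x(0), where the columns of V are the eigenvectors.
λ = -3: A - (-3)I = [[1, -1], [0, 0]]. Row 1 gives 1·v1 + (-1)·v2 = 0, so take v_1 = [1, 1]^T.
λ = -2: A - (-2)I = [[0, -1], [0, -1]]. Row 1 gives 0·v1 + (-1)·v2 = 0, so take v_2 = [1, 0]^T.
V = [v_1 v_2] = [[1, 1], [1, 0]] has det V = -1, so V^{-1} = adj(V)/det V = [[0, 1], [1, -1]].
Modal coordinates z(0) = V^{-1} x(0): 0·(-1) + 1·3 = 3; 1·(-1) + (-1)·3 = -4; so z(0) = [3, -4]^T.
x_2(t) = Σ_i (v_i)_2 · z_i(0) · e^{λ_i t} (row 2 of V times the modal terms).
x_2(0.4) = 1·3·e^{-3·0.4} + 0·(-4)·e^{-2·0.4} = 3·0.301194 + 0·0.449329 = 0.9036.

0.9036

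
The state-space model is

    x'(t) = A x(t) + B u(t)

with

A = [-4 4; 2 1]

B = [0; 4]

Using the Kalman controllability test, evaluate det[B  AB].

AB = [[16], [4]]
Controllability matrix C = [B  AB] = [[0, 16], [4, 4]]
det(C) = 0·4 - 16·4 = 0 - 64 = -64
Since det(C) ≠ 0, rank(C) = 2 and the system is completely controllable.

-64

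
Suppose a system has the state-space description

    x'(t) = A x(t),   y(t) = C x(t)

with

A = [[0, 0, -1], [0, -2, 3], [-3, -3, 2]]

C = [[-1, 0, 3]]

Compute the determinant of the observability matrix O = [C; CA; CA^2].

CA = [[-9, -9, 7]]
CA^2 = [[-21, -3, -4]]
Observability matrix O = [C; CA; CA^2] = [[-1, 0, 3], [-9, -9, 7], [-21, -3, -4]]
Expanding along the first row, det(O) = (-1)·((-9)·(-4) - 7·(-3)) - 0·((-9)·(-4) - 7·(-21)) + 3·((-9)·(-3) - (-9)·(-21)) = (-1)·57 - 0·183 + 3·(-162) = -543
Since det(O) ≠ 0, rank(O) = 3 and the system is completely observable.

-543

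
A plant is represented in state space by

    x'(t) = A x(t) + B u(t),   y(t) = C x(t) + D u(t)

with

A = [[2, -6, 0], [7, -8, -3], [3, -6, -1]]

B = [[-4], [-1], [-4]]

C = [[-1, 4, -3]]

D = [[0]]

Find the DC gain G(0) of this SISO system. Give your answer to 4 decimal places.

G(0) = C(-A)^{-1}B + D = -C A^{-1} B + D.
det A = -8, so A^{-1} = (1/-8)·adj(A) = [[5/4, 3/4, -9/4], [1/4, 1/4, -3/4], [9/4, 3/4, -13/4]]
A^{-1} B = [13/4, 7/4, 13/4]^T
C A^{-1} B = -6
G(0) = D - C A^{-1} B = 0 - (-6) = 6

6.0000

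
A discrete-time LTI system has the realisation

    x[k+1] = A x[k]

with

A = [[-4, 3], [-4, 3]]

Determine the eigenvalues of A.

-1, 0

det(zI - A) = z^2 - (tr A)z + det A, with tr A = (-4) + 3 = -1 and det A = (-4)·3 - 3·(-4) = -12 - (-12) = 0.
So p(z) = det(zI - A) = z^2 + z.
Factor z^2 + z: two numbers with sum -1 and product 0 are 0 and -1, so z^2 + z = z(z + 1).
Hence p(z) = z (z + 1), with roots -1, 0.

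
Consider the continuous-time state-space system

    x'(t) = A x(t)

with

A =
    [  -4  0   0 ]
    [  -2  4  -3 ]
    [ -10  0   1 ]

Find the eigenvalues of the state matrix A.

-4, 1, 4

det(sI - A) = s^3 - (tr A)s^2 + (M11 + M22 + M33)s - det A, where Mii is the 2×2 principal minor of A obtained by deleting row i and column i.
tr A = (-4) + 4 + 1 = 1; M11 = 4·1 - (-3)·0 = 4 - 0 = 4; M22 = (-4)·1 - 0·(-10) = -4 - 0 = -4; M33 = (-4)·4 - 0·(-2) = -16 - 0 = -16; sum of minors = -16.
det A = (-4)·(4·1 - (-3)·0) - 0·((-2)·1 - (-3)·(-10)) + 0·((-2)·0 - 4·(-10)) = (-4)·4 - 0·(-32) + 0·40 = -16.
So p(s) = det(sI - A) = s^3 - s^2 - 16s + 16.
Rational-root test: any integer root divides 16. Testing small divisors, s = 1 works: p(1) = 1 + (-1) + (-16) + 16 = 0, so (s - 1) is a factor.
Dividing, p(s) = (s - 1)(s^2 - 16).
Factor s^2 - 16: two numbers with sum 0 and product -16 are 4 and -4, so s^2 - 16 = (s - 4)(s + 4).
Hence p(s) = (s - 4) (s - 1) (s + 4), with roots -4, 1, 4.
At least one eigenvalue has non-negative real part, so the system is not asymptotically stable.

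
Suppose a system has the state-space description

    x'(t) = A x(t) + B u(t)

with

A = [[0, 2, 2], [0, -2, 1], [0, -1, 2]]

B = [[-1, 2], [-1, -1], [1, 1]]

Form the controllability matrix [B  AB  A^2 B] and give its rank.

3

AB = [[0, 0], [3, 3], [3, 3]]
A^2B = [[12, 12], [-3, -3], [3, 3]]
Controllability matrix C = [B  AB  A^2B] = [[-1, 2, 0, 0, 12, 12], [-1, -1, 3, 3, -3, -3], [1, 1, 3, 3, 3, 3]]
Take the 3×3 submatrix of C formed by columns 1, 2, 3: [[-1, 2, 0], [-1, -1, 3], [1, 1, 3]]. Its determinant is (-1)·((-1)·3 - 3·1) - 2·((-1)·3 - 3·1) + 0·((-1)·1 - (-1)·1) = (-1)·(-6) - 2·(-6) + 0·0 = 18 ≠ 0.
So rank(C) ≥ 3; since C has 3 rows, rank(C) = 3.
rank(C) = 3 = n, so the pair (A, B) is completely controllable.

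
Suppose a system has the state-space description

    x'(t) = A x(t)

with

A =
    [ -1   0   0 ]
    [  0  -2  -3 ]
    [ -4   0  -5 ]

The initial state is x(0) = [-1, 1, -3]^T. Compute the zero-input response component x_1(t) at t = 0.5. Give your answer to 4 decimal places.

det(sI - A) = s^3 - (tr A)s^2 + (M11 + M22 + M33)s - det A, where Mii is the 2×2 principal minor of A obtained by deleting row i and column i.
tr A = (-1) + (-2) + (-5) = -8; M11 = (-2)·(-5) - (-3)·0 = 10 - 0 = 10; M22 = (-1)·(-5) - 0·(-4) = 5 - 0 = 5; M33 = (-1)·(-2) - 0·0 = 2 - 0 = 2; sum of minors = 17.
det A = (-1)·((-2)·(-5) - (-3)·0) - 0·(0·(-5) - (-3)·(-4)) + 0·(0·0 - (-2)·(-4)) = (-1)·10 - 0·(-12) + 0·(-8) = -10.
So p(s) = det(sI - A) = s^3 + 8s^2 + 17s + 10.
Rational-root test: any integer root divides 10. Testing small divisors, s = -1 works: p(-1) = -1 + 8 + (-17) + 10 = 0, so (s + 1) is a factor.
Dividing, p(s) = (s + 1)(s^2 + 7s + 10).
Factor s^2 + 7s + 10: two numbers with sum -7 and product 10 are -2 and -5, so s^2 + 7s + 10 = (s + 2)(s + 5).
Hence p(s) = (s + 1) (s + 2) (s + 5), with roots -5, -2, -1.
The eigenvalues -5, -2, -1 are distinct and real, so A is diagonalisable and x(t) = e^{At} x(0) = V diag(e^{λ_i t}) V^{-1} x(0), where the columns of V are the eigenvectors.
λ = -5: A - (-5)I = [[4, 0, 0], [0, 3, -3], [-4, 0, 0]]. v must be orthogonal to every row; (row 1) × (row 2) = [0, 12, 12], so take v_1 = [0, 1, 1]^T.
λ = -2: A - (-2)I = [[1, 0, 0], [0, 0, -3], [-4, 0, -3]]. v must be orthogonal to every row; (row 1) × (row 2) = [0, 3, 0], so take v_2 = [0, 1, 0]^T.
λ = -1: A - (-1)I = [[0, 0, 0], [0, -1, -3], [-4, 0, -4]]. v must be orthogonal to every row; (row 2) × (row 3) = [4, 12, -4], so take v_3 = [-1, -3, 1]^T.
V = [v_1 v_2 v_3] = [[0, 0, -1], [1, 1, -3], [1, 0, 1]] has det V = 1, so V^{-1} = adj(V)/det V = [[1, 0, 1], [-4, 1, -1], [-1, 0, 0]].
Modal coordinates z(0) = V^{-1} x(0): 1·(-1) + 0·1 + 1·(-3) = -4; (-4)·(-1) + 1·1 + (-1)·(-3) = 8; (-1)·(-1) + 0·1 + 0·(-3) = 1; so z(0) = [-4, 8, 1]^T.
x_1(t) = Σ_i (v_i)_1 · z_i(0) · e^{λ_i t} (row 1 of V times the modal terms).
x_1(0.5) = 0·(-4)·e^{-5·0.5} + 0·8·e^{-2·0.5} + (-1)·1·e^{-1·0.5} = 0·0.082085 + 0·0.367879 + (-1)·0.606531 = -0.6065.

-0.6065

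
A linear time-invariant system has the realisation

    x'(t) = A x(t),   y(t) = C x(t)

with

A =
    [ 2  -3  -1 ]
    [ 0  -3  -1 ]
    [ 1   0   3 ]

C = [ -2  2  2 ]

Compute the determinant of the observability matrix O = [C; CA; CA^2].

152

CA = [[-2, 0, 6]]
CA^2 = [[2, 6, 20]]
Observability matrix O = [C; CA; CA^2] = [[-2, 2, 2], [-2, 0, 6], [2, 6, 20]]
Expanding along the first row, det(O) = (-2)·(0·20 - 6·6) - 2·((-2)·20 - 6·2) + 2·((-2)·6 - 0·2) = (-2)·(-36) - 2·(-52) + 2·(-12) = 152
Since det(O) ≠ 0, rank(O) = 3 and the system is completely observable.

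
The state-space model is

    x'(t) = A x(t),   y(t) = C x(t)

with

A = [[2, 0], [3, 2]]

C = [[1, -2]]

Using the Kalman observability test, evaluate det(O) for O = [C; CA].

-12

CA = [[-4, -4]]
Observability matrix O = [C; CA] = [[1, -2], [-4, -4]]
det(O) = 1·(-4) - (-2)·(-4) = -4 - 8 = -12
Since det(O) ≠ 0, rank(O) = 2 and the system is completely observable.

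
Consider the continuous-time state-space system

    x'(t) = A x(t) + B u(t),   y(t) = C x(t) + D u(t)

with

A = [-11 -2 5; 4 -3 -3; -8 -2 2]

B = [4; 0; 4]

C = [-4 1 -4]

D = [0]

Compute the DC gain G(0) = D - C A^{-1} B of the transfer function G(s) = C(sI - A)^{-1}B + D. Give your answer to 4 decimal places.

G(0) = C(-A)^{-1}B + D = -C A^{-1} B + D.
det A = -60, so A^{-1} = (1/-60)·adj(A) = [[1/5, 1/10, -7/20], [-4/15, -3/10, 13/60], [8/15, 1/10, -41/60]]
A^{-1} B = [-3/5, -1/5, -3/5]^T
C A^{-1} B = 23/5
G(0) = D - C A^{-1} B = 0 - (23/5) = -23/5 ≈ -4.6000

-4.6000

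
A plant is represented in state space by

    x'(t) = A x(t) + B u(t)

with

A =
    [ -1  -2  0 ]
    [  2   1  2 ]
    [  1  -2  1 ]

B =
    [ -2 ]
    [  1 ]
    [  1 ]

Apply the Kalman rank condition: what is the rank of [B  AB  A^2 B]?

AB = [[0], [-1], [-3]]
A^2B = [[2], [-7], [-1]]
Controllability matrix C = [B  AB  A^2B] = [[-2, 0, 2], [1, -1, -7], [1, -3, -1]]
det(C) = (-2)·((-1)·(-1) - (-7)·(-3)) - 0·(1·(-1) - (-7)·1) + 2·(1·(-3) - (-1)·1) = (-2)·(-20) - 0·6 + 2·(-2) = 36 ≠ 0, so rank(C) = 3.
rank(C) = 3 = n, so the pair (A, B) is completely controllable.

3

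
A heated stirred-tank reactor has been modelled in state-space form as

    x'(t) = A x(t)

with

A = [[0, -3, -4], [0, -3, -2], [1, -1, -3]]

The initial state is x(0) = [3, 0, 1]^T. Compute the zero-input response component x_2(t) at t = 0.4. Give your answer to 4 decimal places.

-0.4420

det(sI - A) = s^3 - (tr A)s^2 + (M11 + M22 + M33)s - det A, where Mii is the 2×2 principal minor of A obtained by deleting row i and column i.
tr A = 0 + (-3) + (-3) = -6; M11 = (-3)·(-3) - (-2)·(-1) = 9 - 2 = 7; M22 = 0·(-3) - (-4)·1 = 0 - (-4) = 4; M33 = 0·(-3) - (-3)·0 = 0 - 0 = 0; sum of minors = 11.
det A = 0·((-3)·(-3) - (-2)·(-1)) - (-3)·(0·(-3) - (-2)·1) + (-4)·(0·(-1) - (-3)·1) = 0·7 - (-3)·2 + (-4)·3 = -6.
So p(s) = det(sI - A) = s^3 + 6s^2 + 11s + 6.
Rational-root test: any integer root divides 6. Testing small divisors, s = -1 works: p(-1) = -1 + 6 + (-11) + 6 = 0, so (s + 1) is a factor.
Dividing, p(s) = (s + 1)(s^2 + 5s + 6).
Factor s^2 + 5s + 6: two numbers with sum -5 and product 6 are -2 and -3, so s^2 + 5s + 6 = (s + 2)(s + 3).
Hence p(s) = (s + 1) (s + 2) (s + 3), with roots -3, -2, -1.
The eigenvalues -3, -2, -1 are distinct and real, so A is diagonalisable and x(t) = e^{At} x(0) = V diag(e^{λ_i t}) V^{-1} x(0), where the columns of V are the eigenvectors.
λ = -3: A - (-3)I = [[3, -3, -4], [0, 0, -2], [1, -1, 0]]. v must be orthogonal to every row; (row 1) × (row 2) = [6, 6, 0], so take v_1 = [1, 1, 0]^T.
λ = -2: A - (-2)I = [[2, -3, -4], [0, -1, -2], [1, -1, -1]]. v must be orthogonal to every row; (row 1) × (row 2) = [2, 4, -2], so take v_2 = [1, 2, -1]^T.
λ = -1: A - (-1)I = [[1, -3, -4], [0, -2, -2], [1, -1, -2]]. v must be orthogonal to every row; (row 1) × (row 2) = [-2, 2, -2], so take v_3 = [1, -1, 1]^T.
V = [v_1 v_2 v_3] = [[1, 1, 1], [1, 2, -1], [0, -1, 1]] has det V = -1, so V^{-1} = adj(V)/det V = [[-1, 2, 3], [1, -1, -2], [1, -1, -1]].
Modal coordinates z(0) = V^{-1} x(0): (-1)·3 + 2·0 + 3·1 = 0; 1·3 + (-1)·0 + (-2)·1 = 1; 1·3 + (-1)·0 + (-1)·1 = 2; so z(0) = [0, 1, 2]^T.
x_2(t) = Σ_i (v_i)_2 · z_i(0) · e^{λ_i t} (row 2 of V times the modal terms).
x_2(0.4) = 1·0·e^{-3·0.4} + 2·1·e^{-2·0.4} + (-1)·2·e^{-1·0.4} = 0·0.301194 + 2·0.449329 + (-2)·0.670320 = -0.4420.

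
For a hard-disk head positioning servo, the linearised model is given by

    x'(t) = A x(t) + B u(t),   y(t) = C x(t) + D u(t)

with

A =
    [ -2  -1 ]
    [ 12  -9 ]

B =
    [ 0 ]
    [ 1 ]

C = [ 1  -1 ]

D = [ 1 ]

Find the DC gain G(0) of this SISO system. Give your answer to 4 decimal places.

0.9000

G(0) = C(-A)^{-1}B + D = -C A^{-1} B + D.
det A = 30, so A^{-1} = (1/30)·adj(A) = [[-3/10, 1/30], [-2/5, -1/15]]
A^{-1} B = [1/30, -1/15]^T
C A^{-1} B = 1/10
G(0) = D - C A^{-1} B = 1 - (1/10) = 9/10 ≈ 0.9000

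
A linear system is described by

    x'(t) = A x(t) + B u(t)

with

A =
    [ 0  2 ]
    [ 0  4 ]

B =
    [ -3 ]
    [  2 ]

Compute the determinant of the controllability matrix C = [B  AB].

-32

AB = [[4], [8]]
Controllability matrix C = [B  AB] = [[-3, 4], [2, 8]]
det(C) = (-3)·8 - 4·2 = -24 - 8 = -32
Since det(C) ≠ 0, rank(C) = 2 and the system is completely controllable.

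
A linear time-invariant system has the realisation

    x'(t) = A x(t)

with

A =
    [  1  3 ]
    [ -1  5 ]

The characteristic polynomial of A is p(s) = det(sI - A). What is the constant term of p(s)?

8

For a 2×2 matrix, det(sI - A) = s^2 - (tr A)s + det A.
tr A = 6, det A = 8.
So p(s) = s^2 - 6s + 8.
The constant term is 8.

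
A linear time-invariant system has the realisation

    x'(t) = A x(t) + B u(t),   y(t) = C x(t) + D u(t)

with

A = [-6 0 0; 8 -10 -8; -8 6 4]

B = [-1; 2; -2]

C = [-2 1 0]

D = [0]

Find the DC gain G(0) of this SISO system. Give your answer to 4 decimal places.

G(0) = C(-A)^{-1}B + D = -C A^{-1} B + D.
det A = -48, so A^{-1} = (1/-48)·adj(A) = [[-1/6, 0, 0], [-2/3, 1/2, 1], [2/3, -3/4, -5/4]]
A^{-1} B = [1/6, -1/3, 1/3]^T
C A^{-1} B = -2/3
G(0) = D - C A^{-1} B = 0 - (-2/3) = 2/3 ≈ 0.6667

0.6667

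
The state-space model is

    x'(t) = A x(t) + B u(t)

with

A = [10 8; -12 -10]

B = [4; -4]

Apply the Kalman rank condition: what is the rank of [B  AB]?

1

AB = [[8], [-8]]
Controllability matrix C = [B  AB] = [[4, 8], [-4, -8]]
Every column of C is a scalar multiple of column 1 = [4, -4] (multipliers 1, 2), so the columns span a one-dimensional space.
C ≠ 0, hence rank(C) = 1.
rank(C) = 1 < n = 2, so the pair (A, B) is not completely controllable.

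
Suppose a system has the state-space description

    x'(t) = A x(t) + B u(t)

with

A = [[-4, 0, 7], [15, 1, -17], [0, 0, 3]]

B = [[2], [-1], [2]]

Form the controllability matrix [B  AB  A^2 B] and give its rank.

AB = [[6], [-5], [6]]
A^2B = [[18], [-17], [18]]
Controllability matrix C = [B  AB  A^2B] = [[2, 6, 18], [-1, -5, -17], [2, 6, 18]]
The rows r1, r2, r3 of C are linearly dependent: -r1 + r3 = 0 (check each entry), so rank(C) ≤ 2.
The 2×2 minor from rows 1, 2, columns 1, 2 is 2·(-5) - 6·(-1) = -10 - (-6) = -4 ≠ 0, so rank(C) = 2.
rank(C) = 2 < n = 3, so the pair (A, B) is not completely controllable.

2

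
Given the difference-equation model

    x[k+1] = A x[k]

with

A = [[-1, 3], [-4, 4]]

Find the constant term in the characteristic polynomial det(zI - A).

For a 2×2 matrix, det(zI - A) = z^2 - (tr A)z + det A.
tr A = 3, det A = 8.
So p(z) = z^2 - 3z + 8.
The constant term is 8.

8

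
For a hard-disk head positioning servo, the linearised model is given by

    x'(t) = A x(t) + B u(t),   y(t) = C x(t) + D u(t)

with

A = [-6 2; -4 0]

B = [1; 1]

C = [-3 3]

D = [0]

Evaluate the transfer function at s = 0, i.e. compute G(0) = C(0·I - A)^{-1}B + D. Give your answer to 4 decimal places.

0.0000

G(0) = C(-A)^{-1}B + D = -C A^{-1} B + D.
det A = 8, so A^{-1} = (1/8)·adj(A) = [[0, -1/4], [1/2, -3/4]]
A^{-1} B = [-1/4, -1/4]^T
C A^{-1} B = 0
G(0) = D - C A^{-1} B = 0 - (0) = 0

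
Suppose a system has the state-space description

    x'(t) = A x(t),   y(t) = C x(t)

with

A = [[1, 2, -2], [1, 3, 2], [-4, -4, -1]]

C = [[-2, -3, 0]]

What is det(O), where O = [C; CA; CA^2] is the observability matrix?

-50

CA = [[-5, -13, -2]]
CA^2 = [[-10, -41, -14]]
Observability matrix O = [C; CA; CA^2] = [[-2, -3, 0], [-5, -13, -2], [-10, -41, -14]]
Expanding along the first row, det(O) = (-2)·((-13)·(-14) - (-2)·(-41)) - (-3)·((-5)·(-14) - (-2)·(-10)) + 0·((-5)·(-41) - (-13)·(-10)) = (-2)·100 - (-3)·50 + 0·75 = -50
Since det(O) ≠ 0, rank(O) = 3 and the system is completely observable.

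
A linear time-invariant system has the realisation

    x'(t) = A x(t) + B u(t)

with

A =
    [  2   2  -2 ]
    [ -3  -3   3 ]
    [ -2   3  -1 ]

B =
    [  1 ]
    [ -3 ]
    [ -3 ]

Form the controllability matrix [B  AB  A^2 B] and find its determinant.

AB = [[2], [-3], [-8]]
A^2B = [[14], [-21], [-5]]
Controllability matrix C = [B  AB  A^2B] = [[1, 2, 14], [-3, -3, -21], [-3, -8, -5]]
Expanding along the first row, det(C) = 1·((-3)·(-5) - (-21)·(-8)) - 2·((-3)·(-5) - (-21)·(-3)) + 14·((-3)·(-8) - (-3)·(-3)) = 1·(-153) - 2·(-48) + 14·15 = 153
Since det(C) ≠ 0, rank(C) = 3 and the system is completely controllable.

153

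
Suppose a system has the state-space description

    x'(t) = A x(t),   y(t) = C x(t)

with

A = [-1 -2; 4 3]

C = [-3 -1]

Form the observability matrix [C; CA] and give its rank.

2

CA = [[-1, 3]]
Observability matrix O = [C; CA] = [[-3, -1], [-1, 3]]
det(O) = (-3)·3 - (-1)·(-1) = -9 - 1 = -10 ≠ 0, so rank(O) = 2.
rank(O) = 2 = n, so the pair (A, C) is completely observable.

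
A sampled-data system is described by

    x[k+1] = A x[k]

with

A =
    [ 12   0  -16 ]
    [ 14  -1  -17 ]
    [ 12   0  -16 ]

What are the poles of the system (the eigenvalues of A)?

-4, -1, 0

det(zI - A) = z^3 - (tr A)z^2 + (M11 + M22 + M33)z - det A, where Mii is the 2×2 principal minor of A obtained by deleting row i and column i.
tr A = 12 + (-1) + (-16) = -5; M11 = (-1)·(-16) - (-17)·0 = 16 - 0 = 16; M22 = 12·(-16) - (-16)·12 = -192 - (-192) = 0; M33 = 12·(-1) - 0·14 = -12 - 0 = -12; sum of minors = 4.
det A = 12·((-1)·(-16) - (-17)·0) - 0·(14·(-16) - (-17)·12) + (-16)·(14·0 - (-1)·12) = 12·16 - 0·(-20) + (-16)·12 = 0.
So p(z) = det(zI - A) = z^3 + 5z^2 + 4z.
The constant term is 0, so p(z) = z(z^2 + 5z + 4).
Factor z^2 + 5z + 4: two numbers with sum -5 and product 4 are -1 and -4, so z^2 + 5z + 4 = (z + 1)(z + 4).
Hence p(z) = z (z + 1) (z + 4), with roots -4, -1, 0.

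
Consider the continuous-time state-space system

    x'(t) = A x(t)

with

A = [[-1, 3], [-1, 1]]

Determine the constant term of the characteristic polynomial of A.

2

For a 2×2 matrix, det(sI - A) = s^2 - (tr A)s + det A.
tr A = 0, det A = 2.
So p(s) = s^2 + 2.
The constant term is 2.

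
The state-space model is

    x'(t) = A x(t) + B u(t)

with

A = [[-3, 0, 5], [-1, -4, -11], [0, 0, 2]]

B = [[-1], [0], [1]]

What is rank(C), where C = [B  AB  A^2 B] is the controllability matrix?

2

AB = [[8], [-10], [2]]
A^2B = [[-14], [10], [4]]
Controllability matrix C = [B  AB  A^2B] = [[-1, 8, -14], [0, -10, 10], [1, 2, 4]]
The rows r1, r2, r3 of C are linearly dependent: r1 + r2 + r3 = 0 (check each entry), so rank(C) ≤ 2.
The 2×2 minor from rows 1, 2, columns 1, 2 is (-1)·(-10) - 8·0 = 10 - 0 = 10 ≠ 0, so rank(C) = 2.
rank(C) = 2 < n = 3, so the pair (A, B) is not completely controllable.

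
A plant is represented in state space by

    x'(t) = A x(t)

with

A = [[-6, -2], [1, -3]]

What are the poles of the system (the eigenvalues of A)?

-5, -4

det(sI - A) = s^2 - (tr A)s + det A, with tr A = (-6) + (-3) = -9 and det A = (-6)·(-3) - (-2)·1 = 18 - (-2) = 20.
So p(s) = det(sI - A) = s^2 + 9s + 20.
Factor s^2 + 9s + 20: two numbers with sum -9 and product 20 are -4 and -5, so s^2 + 9s + 20 = (s + 4)(s + 5).
Hence p(s) = (s + 4) (s + 5), with roots -5, -4.
All eigenvalues have negative real part, so the system is asymptotically stable.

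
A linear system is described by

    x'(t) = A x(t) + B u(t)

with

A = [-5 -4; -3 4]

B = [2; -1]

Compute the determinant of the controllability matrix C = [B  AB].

AB = [[-6], [-10]]
Controllability matrix C = [B  AB] = [[2, -6], [-1, -10]]
det(C) = 2·(-10) - (-6)·(-1) = -20 - 6 = -26
Since det(C) ≠ 0, rank(C) = 2 and the system is completely controllable.

-26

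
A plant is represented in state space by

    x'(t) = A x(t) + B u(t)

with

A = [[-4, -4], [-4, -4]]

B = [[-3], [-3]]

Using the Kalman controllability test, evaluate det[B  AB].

AB = [[24], [24]]
Controllability matrix C = [B  AB] = [[-3, 24], [-3, 24]]
det(C) = (-3)·24 - 24·(-3) = -72 - (-72) = 0
Since det(C) = 0, rank(C) < 2 and the system is not completely controllable.

0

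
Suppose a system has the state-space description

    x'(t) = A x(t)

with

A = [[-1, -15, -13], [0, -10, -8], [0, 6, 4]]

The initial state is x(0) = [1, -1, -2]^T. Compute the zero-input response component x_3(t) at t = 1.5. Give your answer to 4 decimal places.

det(sI - A) = s^3 - (tr A)s^2 + (M11 + M22 + M33)s - det A, where Mii is the 2×2 principal minor of A obtained by deleting row i and column i.
tr A = (-1) + (-10) + 4 = -7; M11 = (-10)·4 - (-8)·6 = -40 - (-48) = 8; M22 = (-1)·4 - (-13)·0 = -4 - 0 = -4; M33 = (-1)·(-10) - (-15)·0 = 10 - 0 = 10; sum of minors = 14.
det A = (-1)·((-10)·4 - (-8)·6) - (-15)·(0·4 - (-8)·0) + (-13)·(0·6 - (-10)·0) = (-1)·8 - (-15)·0 + (-13)·0 = -8.
So p(s) = det(sI - A) = s^3 + 7s^2 + 14s + 8.
Rational-root test: any integer root divides 8. Testing small divisors, s = -1 works: p(-1) = -1 + 7 + (-14) + 8 = 0, so (s + 1) is a factor.
Dividing, p(s) = (s + 1)(s^2 + 6s + 8).
Factor s^2 + 6s + 8: two numbers with sum -6 and product 8 are -2 and -4, so s^2 + 6s + 8 = (s + 2)(s + 4).
Hence p(s) = (s + 1) (s + 2) (s + 4), with roots -4, -2, -1.
The eigenvalues -4, -2, -1 are distinct and real, so A is diagonalisable and x(t) = e^{At} x(0) = V diag(e^{λ_i t}) V^{-1} x(0), where the columns of V are the eigenvectors.
λ = -4: A - (-4)I = [[3, -15, -13], [0, -6, -8], [0, 6, 8]]. v must be orthogonal to every row; (row 1) × (row 2) = [42, 24, -18], so take v_1 = [7, 4, -3]^T.
λ = -2: A - (-2)I = [[1, -15, -13], [0, -8, -8], [0, 6, 6]]. v must be orthogonal to every row; (row 1) × (row 2) = [16, 8, -8], so take v_2 = [-2, -1, 1]^T.
λ = -1: A - (-1)I = [[0, -15, -13], [0, -9, -8], [0, 6, 5]]. v must be orthogonal to every row; (row 1) × (row 2) = [3, 0, 0], so take v_3 = [-1, 0, 0]^T.
V = [v_1 v_2 v_3] = [[7, -2, -1], [4, -1, 0], [-3, 1, 0]] has det V = -1, so V^{-1} = adj(V)/det V = [[0, 1, 1], [0, 3, 4], [-1, 1, -1]].
Modal coordinates z(0) = V^{-1} x(0): 0·1 + 1·(-1) + 1·(-2) = -3; 0·1 + 3·(-1) + 4·(-2) = -11; (-1)·1 + 1·(-1) + (-1)·(-2) = 0; so z(0) = [-3, -11, 0]^T.
x_3(t) = Σ_i (v_i)_3 · z_i(0) · e^{λ_i t} (row 3 of V times the modal terms).
x_3(1.5) = (-3)·(-3)·e^{-4·1.5} + 1·(-11)·e^{-2·1.5} + 0·0·e^{-1·1.5} = 9·0.002479 + (-11)·0.049787 + 0·0.223130 = -0.5253.

-0.5253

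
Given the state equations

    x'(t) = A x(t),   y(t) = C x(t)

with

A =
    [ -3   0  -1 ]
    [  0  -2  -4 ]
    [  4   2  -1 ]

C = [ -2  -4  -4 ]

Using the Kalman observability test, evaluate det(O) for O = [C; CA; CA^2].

-6208

CA = [[-10, 0, 22]]
CA^2 = [[118, 44, -12]]
Observability matrix O = [C; CA; CA^2] = [[-2, -4, -4], [-10, 0, 22], [118, 44, -12]]
Expanding along the first row, det(O) = (-2)·(0·(-12) - 22·44) - (-4)·((-10)·(-12) - 22·118) + (-4)·((-10)·44 - 0·118) = (-2)·(-968) - (-4)·(-2476) + (-4)·(-440) = -6208
Since det(O) ≠ 0, rank(O) = 3 and the system is completely observable.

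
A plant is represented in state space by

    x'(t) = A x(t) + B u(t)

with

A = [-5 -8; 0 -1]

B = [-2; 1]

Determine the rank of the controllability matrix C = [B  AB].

1

AB = [[2], [-1]]
Controllability matrix C = [B  AB] = [[-2, 2], [1, -1]]
Every column of C is a scalar multiple of column 1 = [-2, 1] (multipliers 1, -1), so the columns span a one-dimensional space.
C ≠ 0, hence rank(C) = 1.
rank(C) = 1 < n = 2, so the pair (A, B) is not completely controllable.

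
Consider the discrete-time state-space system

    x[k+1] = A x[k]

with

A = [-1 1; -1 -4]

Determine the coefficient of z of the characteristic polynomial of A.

5

For a 2×2 matrix, det(zI - A) = z^2 - (tr A)z + det A.
tr A = -5, det A = 5.
So p(z) = z^2 + 5z + 5.
The coefficient of z is 5.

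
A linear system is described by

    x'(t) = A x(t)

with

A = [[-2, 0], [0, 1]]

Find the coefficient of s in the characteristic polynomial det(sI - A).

1

For a 2×2 matrix, det(sI - A) = s^2 - (tr A)s + det A.
tr A = -1, det A = -2.
So p(s) = s^2 + s - 2.
The coefficient of s is 1.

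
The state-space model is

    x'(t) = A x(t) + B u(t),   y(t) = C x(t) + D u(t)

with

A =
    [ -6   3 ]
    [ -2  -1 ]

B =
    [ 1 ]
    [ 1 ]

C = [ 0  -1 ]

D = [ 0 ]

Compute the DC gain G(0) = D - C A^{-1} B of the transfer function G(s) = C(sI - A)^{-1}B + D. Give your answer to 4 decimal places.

G(0) = C(-A)^{-1}B + D = -C A^{-1} B + D.
det A = 12, so A^{-1} = (1/12)·adj(A) = [[-1/12, -1/4], [1/6, -1/2]]
A^{-1} B = [-1/3, -1/3]^T
C A^{-1} B = 1/3
G(0) = D - C A^{-1} B = 0 - (1/3) = -1/3 ≈ -0.3333

-0.3333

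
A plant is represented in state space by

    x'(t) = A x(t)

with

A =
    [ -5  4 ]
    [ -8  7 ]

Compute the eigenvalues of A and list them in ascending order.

det(sI - A) = s^2 - (tr A)s + det A, with tr A = (-5) + 7 = 2 and det A = (-5)·7 - 4·(-8) = -35 - (-32) = -3.
So p(s) = det(sI - A) = s^2 - 2s - 3.
Factor s^2 - 2s - 3: two numbers with sum 2 and product -3 are 3 and -1, so s^2 - 2s - 3 = (s - 3)(s + 1).
Hence p(s) = (s - 3) (s + 1), with roots -1, 3.
At least one eigenvalue has non-negative real part, so the system is not asymptotically stable.

-1, 3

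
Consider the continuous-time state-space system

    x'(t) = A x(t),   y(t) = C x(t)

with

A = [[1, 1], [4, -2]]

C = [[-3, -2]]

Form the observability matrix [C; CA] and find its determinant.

-25

CA = [[-11, 1]]
Observability matrix O = [C; CA] = [[-3, -2], [-11, 1]]
det(O) = (-3)·1 - (-2)·(-11) = -3 - 22 = -25
Since det(O) ≠ 0, rank(O) = 2 and the system is completely observable.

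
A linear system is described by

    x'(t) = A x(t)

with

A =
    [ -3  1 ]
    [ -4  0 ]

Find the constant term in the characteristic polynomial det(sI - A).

For a 2×2 matrix, det(sI - A) = s^2 - (tr A)s + det A.
tr A = -3, det A = 4.
So p(s) = s^2 + 3s + 4.
The constant term is 4.

4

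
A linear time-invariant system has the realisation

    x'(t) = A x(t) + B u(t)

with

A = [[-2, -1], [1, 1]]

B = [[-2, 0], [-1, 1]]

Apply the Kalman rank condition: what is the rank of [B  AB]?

2

AB = [[5, -1], [-3, 1]]
Controllability matrix C = [B  AB] = [[-2, 0, 5, -1], [-1, 1, -3, 1]]
Take the 2×2 submatrix of C formed by columns 1, 2: [[-2, 0], [-1, 1]]. Its determinant is (-2)·1 - 0·(-1) = -2 - 0 = -2 ≠ 0.
So rank(C) ≥ 2; since C has 2 rows, rank(C) = 2.
rank(C) = 2 = n, so the pair (A, B) is completely controllable.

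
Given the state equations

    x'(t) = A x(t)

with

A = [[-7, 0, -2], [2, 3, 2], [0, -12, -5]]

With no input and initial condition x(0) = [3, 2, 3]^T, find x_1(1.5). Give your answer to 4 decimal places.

det(sI - A) = s^3 - (tr A)s^2 + (M11 + M22 + M33)s - det A, where Mii is the 2×2 principal minor of A obtained by deleting row i and column i.
tr A = (-7) + 3 + (-5) = -9; M11 = 3·(-5) - 2·(-12) = -15 - (-24) = 9; M22 = (-7)·(-5) - (-2)·0 = 35 - 0 = 35; M33 = (-7)·3 - 0·2 = -21 - 0 = -21; sum of minors = 23.
det A = (-7)·(3·(-5) - 2·(-12)) - 0·(2·(-5) - 2·0) + (-2)·(2·(-12) - 3·0) = (-7)·9 - 0·(-10) + (-2)·(-24) = -15.
So p(s) = det(sI - A) = s^3 + 9s^2 + 23s + 15.
Rational-root test: any integer root divides 15. Testing small divisors, s = -1 works: p(-1) = -1 + 9 + (-23) + 15 = 0, so (s + 1) is a factor.
Dividing, p(s) = (s + 1)(s^2 + 8s + 15).
Factor s^2 + 8s + 15: two numbers with sum -8 and product 15 are -3 and -5, so s^2 + 8s + 15 = (s + 3)(s + 5).
Hence p(s) = (s + 1) (s + 3) (s + 5), with roots -5, -3, -1.
The eigenvalues -5, -3, -1 are distinct and real, so A is diagonalisable and x(t) = e^{At} x(0) = V diag(e^{λ_i t}) V^{-1} x(0), where the columns of V are the eigenvectors.
λ = -5: A - (-5)I = [[-2, 0, -2], [2, 8, 2], [0, -12, 0]]. v must be orthogonal to every row; (row 1) × (row 2) = [16, 0, -16], so take v_1 = [1, 0, -1]^T.
λ = -3: A - (-3)I = [[-4, 0, -2], [2, 6, 2], [0, -12, -2]]. v must be orthogonal to every row; (row 1) × (row 2) = [12, 4, -24], so take v_2 = [-3, -1, 6]^T.
λ = -1: A - (-1)I = [[-6, 0, -2], [2, 4, 2], [0, -12, -4]]. v must be orthogonal to every row; (row 1) × (row 2) = [8, 8, -24], so take v_3 = [1, 1, -3]^T.
V = [v_1 v_2 v_3] = [[1, -3, 1], [0, -1, 1], [-1, 6, -3]] has det V = -1, so V^{-1} = adj(V)/det V = [[3, 3, 2], [1, 2, 1], [1, 3, 1]].
Modal coordinates z(0) = V^{-1} x(0): 3·3 + 3·2 + 2·3 = 21; 1·3 + 2·2 + 1·3 = 10; 1·3 + 3·2 + 1·3 = 12; so z(0) = [21, 10, 12]^T.
x_1(t) = Σ_i (v_i)_1 · z_i(0) · e^{λ_i t} (row 1 of V times the modal terms).
x_1(1.5) = 1·21·e^{-5·1.5} + (-3)·10·e^{-3·1.5} + 1·12·e^{-1·1.5} = 21·0.000553 + (-30)·0.011109 + 12·0.223130 = 2.3559.

2.3559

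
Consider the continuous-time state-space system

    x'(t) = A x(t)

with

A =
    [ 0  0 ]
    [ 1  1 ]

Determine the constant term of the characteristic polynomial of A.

0

For a 2×2 matrix, det(sI - A) = s^2 - (tr A)s + det A.
tr A = 1, det A = 0.
So p(s) = s^2 - s.
The constant term is 0.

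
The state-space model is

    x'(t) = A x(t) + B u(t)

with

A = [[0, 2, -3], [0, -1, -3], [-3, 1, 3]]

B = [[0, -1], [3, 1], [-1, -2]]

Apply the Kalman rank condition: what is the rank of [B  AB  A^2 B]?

3

AB = [[9, 8], [0, 5], [0, -2]]
A^2B = [[0, 16], [0, 1], [-27, -25]]
Controllability matrix C = [B  AB  A^2B] = [[0, -1, 9, 8, 0, 16], [3, 1, 0, 5, 0, 1], [-1, -2, 0, -2, -27, -25]]
Take the 3×3 submatrix of C formed by columns 1, 2, 3: [[0, -1, 9], [3, 1, 0], [-1, -2, 0]]. Its determinant is 0·(1·0 - 0·(-2)) - (-1)·(3·0 - 0·(-1)) + 9·(3·(-2) - 1·(-1)) = 0·0 - (-1)·0 + 9·(-5) = -45 ≠ 0.
So rank(C) ≥ 3; since C has 3 rows, rank(C) = 3.
rank(C) = 3 = n, so the pair (A, B) is completely controllable.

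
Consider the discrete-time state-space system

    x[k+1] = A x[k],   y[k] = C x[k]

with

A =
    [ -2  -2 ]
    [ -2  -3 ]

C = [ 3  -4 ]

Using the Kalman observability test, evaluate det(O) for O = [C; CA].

26

CA = [[2, 6]]
Observability matrix O = [C; CA] = [[3, -4], [2, 6]]
det(O) = 3·6 - (-4)·2 = 18 - (-8) = 26
Since det(O) ≠ 0, rank(O) = 2 and the system is completely observable.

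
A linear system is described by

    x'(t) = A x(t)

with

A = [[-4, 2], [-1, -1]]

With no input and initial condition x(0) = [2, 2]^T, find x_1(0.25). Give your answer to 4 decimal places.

det(sI - A) = s^2 - (tr A)s + det A, with tr A = (-4) + (-1) = -5 and det A = (-4)·(-1) - 2·(-1) = 4 - (-2) = 6.
So p(s) = det(sI - A) = s^2 + 5s + 6.
Factor s^2 + 5s + 6: two numbers with sum -5 and product 6 are -2 and -3, so s^2 + 5s + 6 = (s + 2)(s + 3).
Hence p(s) = (s + 2) (s + 3), with roots -3, -2.
The eigenvalues -3, -2 are distinct and real, so A is diagonalisable and x(t) = e^{At} x(0) = V diag(e^{λ_i t}) V^{-1} x(0), where the columns of V are the eigenvectors.
λ = -3: A - (-3)I = [[-1, 2], [-1, 2]]. Row 1 gives (-1)·v1 + 2·v2 = 0, so take v_1 = [-2, -1]^T.
λ = -2: A - (-2)I = [[-2, 2], [-1, 1]]. Row 1 gives (-2)·v1 + 2·v2 = 0, so take v_2 = [1, 1]^T.
V = [v_1 v_2] = [[-2, 1], [-1, 1]] has det V = -1, so V^{-1} = adj(V)/det V = [[-1, 1], [-1, 2]].
Modal coordinates z(0) = V^{-1} x(0): (-1)·2 + 1·2 = 0; (-1)·2 + 2·2 = 2; so z(0) = [0, 2]^T.
x_1(t) = Σ_i (v_i)_1 · z_i(0) · e^{λ_i t} (row 1 of V times the modal terms).
x_1(0.25) = (-2)·0·e^{-3·0.25} + 1·2·e^{-2·0.25} = 0·0.472367 + 2·0.606531 = 1.2131.

1.2131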